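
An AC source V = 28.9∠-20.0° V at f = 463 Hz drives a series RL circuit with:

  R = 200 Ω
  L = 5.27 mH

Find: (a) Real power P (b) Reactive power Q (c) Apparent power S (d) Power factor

Step 1 — Angular frequency: ω = 2π·f = 2π·463 = 2909 rad/s.
Step 2 — Component impedances:
  R: Z = R = 200 Ω
  L: Z = jωL = j·2909·0.00527 = 0 + j15.33 Ω
Step 3 — Series combination: Z_total = R + L = 200 + j15.33 Ω = 200.6∠4.4° Ω.
Step 4 — Source phasor: V = 28.9∠-20.0° V = 27.16 - j9.884 V.
Step 5 — Current: I = V / Z = 0.1312 - j0.05948 A = 0.1441∠-24.4° A.
Step 6 — Complex power: S = V·I* = 4.152 + j0.3182 VA.
Step 7 — Real power: P = Re(S) = 4.152 W.
Step 8 — Reactive power: Q = Im(S) = 0.3182 VAR.
Step 9 — Apparent power: |S| = 4.164 VA.
Step 10 — Power factor: PF = P/|S| = 0.9971 (lagging).

(a) P = 4.152 W  (b) Q = 0.3182 VAR  (c) S = 4.164 VA  (d) PF = 0.9971 (lagging)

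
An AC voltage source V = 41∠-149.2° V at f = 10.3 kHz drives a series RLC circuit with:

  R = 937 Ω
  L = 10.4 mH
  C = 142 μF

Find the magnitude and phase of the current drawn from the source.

Step 1 — Angular frequency: ω = 2π·f = 2π·1.03e+04 = 6.472e+04 rad/s.
Step 2 — Component impedances:
  R: Z = R = 937 Ω
  L: Z = jωL = j·6.472e+04·0.0104 = 0 + j673.1 Ω
  C: Z = 1/(jωC) = -j/(ω·C) = 0 - j0.1088 Ω
Step 3 — Series combination: Z_total = R + L + C = 937 + j672.9 Ω = 1154∠35.7° Ω.
Step 4 — Source phasor: V = 41∠-149.2° V = -35.22 - j20.99 V.
Step 5 — Ohm's law: I = V / Z_total = (-35.22 - j20.99) / (937 + j672.9) = -0.03541 + j0.003027 A.
Step 6 — Convert to polar: |I| = 0.03554 A, ∠I = 175.1°.

I = 0.03554∠175.1° A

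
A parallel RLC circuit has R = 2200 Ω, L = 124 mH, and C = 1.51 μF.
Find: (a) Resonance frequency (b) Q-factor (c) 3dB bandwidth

Step 1 — Resonance: ω₀ = 1/√(LC) = 1/√(0.124·1.51e-06) = 2311 rad/s.
Step 2 — f₀ = ω₀/(2π) = 367.8 Hz.
Step 3 — Parallel Q: Q = R/(ω₀L) = 2200/(2311·0.124) = 7.677.
Step 4 — Bandwidth: Δω = ω₀/Q = 301 rad/s; BW = Δω/(2π) = 47.91 Hz.

(a) f₀ = 367.8 Hz  (b) Q = 7.677  (c) BW = 47.91 Hz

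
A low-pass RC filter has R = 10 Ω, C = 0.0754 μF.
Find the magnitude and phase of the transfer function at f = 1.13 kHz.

Step 1 — Angular frequency: ω = 2π·1130 = 7100 rad/s.
Step 2 — Transfer function: H(jω) = 1/(1 + jωRC).
Step 3 — Denominator: 1 + jωRC = 1 + j·7100·10·7.54e-08 = 1 + j0.005353.
Step 4 — H = 1 - j0.005353.
Step 5 — Magnitude: |H| = 1 (-0.0 dB); phase: φ = -0.3°.

|H| = 1 (-0.0 dB), φ = -0.3°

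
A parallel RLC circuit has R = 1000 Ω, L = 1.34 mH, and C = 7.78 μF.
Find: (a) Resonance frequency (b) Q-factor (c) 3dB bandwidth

Step 1 — Resonance: ω₀ = 1/√(LC) = 1/√(0.00134·7.78e-06) = 9794 rad/s.
Step 2 — f₀ = ω₀/(2π) = 1559 Hz.
Step 3 — Parallel Q: Q = R/(ω₀L) = 1000/(9794·0.00134) = 76.2.
Step 4 — Bandwidth: Δω = ω₀/Q = 128.5 rad/s; BW = Δω/(2π) = 20.46 Hz.

(a) f₀ = 1559 Hz  (b) Q = 76.2  (c) BW = 20.46 Hz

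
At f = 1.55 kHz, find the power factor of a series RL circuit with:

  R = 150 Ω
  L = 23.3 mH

Step 1 — Angular frequency: ω = 2π·f = 2π·1550 = 9739 rad/s.
Step 2 — Component impedances:
  R: Z = R = 150 Ω
  L: Z = jωL = j·9739·0.0233 = 0 + j226.9 Ω
Step 3 — Series combination: Z_total = R + L = 150 + j226.9 Ω = 272∠56.5° Ω.
Step 4 — Power factor: PF = cos(φ) = Re(Z)/|Z| = 150/272.014 = 0.5514.
Step 5 — Type: Im(Z) = 226.9 ⇒ lagging (phase φ = 56.5°).

PF = 0.5514 (lagging, φ = 56.5°)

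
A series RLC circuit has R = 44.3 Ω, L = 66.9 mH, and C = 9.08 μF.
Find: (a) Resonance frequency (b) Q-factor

Step 1 — Resonance condition Im(Z)=0 gives ω₀ = 1/√(LC).
Step 2 — ω₀ = 1/√(0.0669·9.08e-06) = 1283 rad/s.
Step 3 — f₀ = ω₀/(2π) = 204.2 Hz.
Step 4 — Series Q: Q = ω₀L/R = 1283·0.0669/44.3 = 1.938.

(a) f₀ = 204.2 Hz  (b) Q = 1.938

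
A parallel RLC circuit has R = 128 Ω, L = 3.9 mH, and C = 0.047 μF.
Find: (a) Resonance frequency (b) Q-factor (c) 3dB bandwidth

Step 1 — Resonance: ω₀ = 1/√(LC) = 1/√(0.0039·4.7e-08) = 7.386e+04 rad/s.
Step 2 — f₀ = ω₀/(2π) = 1.176e+04 Hz.
Step 3 — Parallel Q: Q = R/(ω₀L) = 128/(7.386e+04·0.0039) = 0.4444.
Step 4 — Bandwidth: Δω = ω₀/Q = 1.662e+05 rad/s; BW = Δω/(2π) = 2.646e+04 Hz.

(a) f₀ = 1.176e+04 Hz  (b) Q = 0.4444  (c) BW = 2.646e+04 Hz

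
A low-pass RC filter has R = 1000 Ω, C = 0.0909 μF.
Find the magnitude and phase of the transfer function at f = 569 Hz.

Step 1 — Angular frequency: ω = 2π·569 = 3575 rad/s.
Step 2 — Transfer function: H(jω) = 1/(1 + jωRC).
Step 3 — Denominator: 1 + jωRC = 1 + j·3575·1000·9.09e-08 = 1 + j0.325.
Step 4 — H = 0.9045 - j0.2939.
Step 5 — Magnitude: |H| = 0.951 (-0.4 dB); phase: φ = -18.0°.

|H| = 0.951 (-0.4 dB), φ = -18.0°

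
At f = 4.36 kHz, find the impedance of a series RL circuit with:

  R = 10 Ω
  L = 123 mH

Step 1 — Angular frequency: ω = 2π·f = 2π·4360 = 2.739e+04 rad/s.
Step 2 — Component impedances:
  R: Z = R = 10 Ω
  L: Z = jωL = j·2.739e+04·0.123 = 0 + j3370 Ω
Step 3 — Series combination: Z_total = R + L = 10 + j3370 Ω = 3370∠89.8° Ω.

Z = 10 + j3370 Ω = 3370∠89.8° Ω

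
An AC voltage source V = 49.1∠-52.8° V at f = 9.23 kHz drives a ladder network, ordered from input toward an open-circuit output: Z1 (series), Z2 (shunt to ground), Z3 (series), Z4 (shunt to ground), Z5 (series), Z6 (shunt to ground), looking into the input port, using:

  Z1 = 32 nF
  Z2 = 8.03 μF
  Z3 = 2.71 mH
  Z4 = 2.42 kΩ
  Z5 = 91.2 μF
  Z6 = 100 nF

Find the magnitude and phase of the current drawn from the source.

Step 1 — Angular frequency: ω = 2π·f = 2π·9230 = 5.799e+04 rad/s.
Step 2 — Component impedances:
  Z1: Z = 1/(jωC) = -j/(ω·C) = 0 - j538.9 Ω
  Z2: Z = 1/(jωC) = -j/(ω·C) = 0 - j2.147 Ω
  Z3: Z = jωL = j·5.799e+04·0.00271 = 0 + j157.2 Ω
  Z4: Z = R = 2420 Ω
  Z5: Z = 1/(jωC) = -j/(ω·C) = 0 - j0.1891 Ω
  Z6: Z = 1/(jωC) = -j/(ω·C) = 0 - j172.4 Ω
Step 3 — Ladder network (open output): work backward from the far end, alternating series and parallel combinations. Z_in = 0.1314 - j540.8 Ω = 540.8∠-90.0° Ω.
Step 4 — Source phasor: V = 49.1∠-52.8° V = 29.69 - j39.11 V.
Step 5 — Ohm's law: I = V / Z_total = (29.69 - j39.11) / (0.1314 - j540.8) = 0.07233 + j0.05487 A.
Step 6 — Convert to polar: |I| = 0.09079 A, ∠I = 37.2°.

I = 0.09079∠37.2° A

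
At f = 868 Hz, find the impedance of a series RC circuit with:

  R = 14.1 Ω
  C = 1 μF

Step 1 — Angular frequency: ω = 2π·f = 2π·868 = 5454 rad/s.
Step 2 — Component impedances:
  R: Z = R = 14.1 Ω
  C: Z = 1/(jωC) = -j/(ω·C) = 0 - j183.4 Ω
Step 3 — Series combination: Z_total = R + C = 14.1 - j183.4 Ω = 183.9∠-85.6° Ω.

Z = 14.1 - j183.4 Ω = 183.9∠-85.6° Ω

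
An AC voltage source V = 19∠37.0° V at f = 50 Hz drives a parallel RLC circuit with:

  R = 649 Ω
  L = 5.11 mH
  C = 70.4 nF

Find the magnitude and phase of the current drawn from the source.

Step 1 — Angular frequency: ω = 2π·f = 2π·50 = 314.2 rad/s.
Step 2 — Component impedances:
  R: Z = R = 649 Ω
  L: Z = jωL = j·314.2·0.00511 = 0 + j1.605 Ω
  C: Z = 1/(jωC) = -j/(ω·C) = 0 - j4.521e+04 Ω
Step 3 — Parallel combination: 1/Z_total = 1/R + 1/L + 1/C; Z_total = 0.003971 + j1.605 Ω = 1.605∠89.9° Ω.
Step 4 — Source phasor: V = 19∠37.0° V = 15.17 + j11.43 V.
Step 5 — Ohm's law: I = V / Z_total = (15.17 + j11.43) / (0.003971 + j1.605) = 7.146 - j9.434 A.
Step 6 — Convert to polar: |I| = 11.84 A, ∠I = -52.9°.

I = 11.84∠-52.9° A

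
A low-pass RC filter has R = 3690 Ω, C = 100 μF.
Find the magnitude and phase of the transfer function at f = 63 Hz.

Step 1 — Angular frequency: ω = 2π·63 = 395.8 rad/s.
Step 2 — Transfer function: H(jω) = 1/(1 + jωRC).
Step 3 — Denominator: 1 + jωRC = 1 + j·395.8·3690·0.0001 = 1 + j146.1.
Step 4 — H = 4.687e-05 - j0.006846.
Step 5 — Magnitude: |H| = 0.006846 (-43.3 dB); phase: φ = -89.6°.

|H| = 0.006846 (-43.3 dB), φ = -89.6°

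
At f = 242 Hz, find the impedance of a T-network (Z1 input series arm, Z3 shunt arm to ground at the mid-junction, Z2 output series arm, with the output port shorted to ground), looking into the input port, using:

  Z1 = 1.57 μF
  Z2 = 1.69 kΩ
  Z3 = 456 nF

Step 1 — Angular frequency: ω = 2π·f = 2π·242 = 1521 rad/s.
Step 2 — Component impedances:
  Z1: Z = 1/(jωC) = -j/(ω·C) = 0 - j418.9 Ω
  Z2: Z = R = 1690 Ω
  Z3: Z = 1/(jωC) = -j/(ω·C) = 0 - j1442 Ω
Step 3 — With the output port shorted to ground, the output series arm Z2 runs from the junction to ground; the shunt arm Z3 also runs from the junction to ground. They appear in parallel: Z3 || Z2 = 712.2 - j834.5 Ω.
Step 4 — Series with input arm Z1: Z_in = Z1 + (Z3 || Z2) = 712.2 - j1253 Ω = 1442∠-60.4° Ω.

Z = 712.2 - j1253 Ω = 1442∠-60.4° Ω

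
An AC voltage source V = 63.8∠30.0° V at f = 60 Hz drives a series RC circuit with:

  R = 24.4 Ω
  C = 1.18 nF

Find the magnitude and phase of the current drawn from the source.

Step 1 — Angular frequency: ω = 2π·f = 2π·60 = 377 rad/s.
Step 2 — Component impedances:
  R: Z = R = 24.4 Ω
  C: Z = 1/(jωC) = -j/(ω·C) = 0 - j2.248e+06 Ω
Step 3 — Series combination: Z_total = R + C = 24.4 - j2.248e+06 Ω = 2.248e+06∠-90.0° Ω.
Step 4 — Source phasor: V = 63.8∠30.0° V = 55.25 + j31.9 V.
Step 5 — Ohm's law: I = V / Z_total = (55.25 + j31.9) / (24.4 - j2.248e+06) = -1.419e-05 + j2.458e-05 A.
Step 6 — Convert to polar: |I| = 2.838e-05 A, ∠I = 120.0°.

I = 2.838e-05∠120.0° A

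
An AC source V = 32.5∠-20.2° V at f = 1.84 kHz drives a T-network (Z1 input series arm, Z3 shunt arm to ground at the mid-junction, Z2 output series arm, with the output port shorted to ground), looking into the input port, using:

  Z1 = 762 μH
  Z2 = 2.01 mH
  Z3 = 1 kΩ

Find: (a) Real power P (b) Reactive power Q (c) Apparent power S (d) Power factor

Step 1 — Angular frequency: ω = 2π·f = 2π·1840 = 1.156e+04 rad/s.
Step 2 — Component impedances:
  Z1: Z = jωL = j·1.156e+04·0.000762 = 0 + j8.81 Ω
  Z2: Z = jωL = j·1.156e+04·0.00201 = 0 + j23.24 Ω
  Z3: Z = R = 1000 Ω
Step 3 — With the output port shorted to ground, the output series arm Z2 runs from the junction to ground; the shunt arm Z3 also runs from the junction to ground. They appear in parallel: Z3 || Z2 = 0.5397 + j23.23 Ω.
Step 4 — Series with input arm Z1: Z_in = Z1 + (Z3 || Z2) = 0.5397 + j32.03 Ω = 32.04∠89.0° Ω.
Step 5 — Source phasor: V = 32.5∠-20.2° V = 30.5 - j11.22 V.
Step 6 — Current: I = V / Z = -0.3342 - j0.9578 A = 1.014∠-109.2° A.
Step 7 — Complex power: S = V·I* = 0.5553 + j32.96 VA.
Step 8 — Real power: P = Re(S) = 0.5553 W.
Step 9 — Reactive power: Q = Im(S) = 32.96 VAR.
Step 10 — Apparent power: |S| = 32.97 VA.
Step 11 — Power factor: PF = P/|S| = 0.01684 (lagging).

(a) P = 0.5553 W  (b) Q = 32.96 VAR  (c) S = 32.97 VA  (d) PF = 0.01684 (lagging)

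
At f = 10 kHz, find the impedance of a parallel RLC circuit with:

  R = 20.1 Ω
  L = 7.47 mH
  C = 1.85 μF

Step 1 — Angular frequency: ω = 2π·f = 2π·1e+04 = 6.283e+04 rad/s.
Step 2 — Component impedances:
  R: Z = R = 20.1 Ω
  L: Z = jωL = j·6.283e+04·0.00747 = 0 + j469.4 Ω
  C: Z = 1/(jωC) = -j/(ω·C) = 0 - j8.603 Ω
Step 3 — Parallel combination: 1/Z_total = 1/R + 1/L + 1/C; Z_total = 3.211 - j7.364 Ω = 8.033∠-66.4° Ω.

Z = 3.211 - j7.364 Ω = 8.033∠-66.4° Ω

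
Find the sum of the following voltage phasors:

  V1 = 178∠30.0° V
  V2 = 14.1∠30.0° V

Step 1 — Convert each phasor to rectangular form:
  V1 = 178·(cos(30.0°) + j·sin(30.0°)) = 154.2 + j89 V
  V2 = 14.1·(cos(30.0°) + j·sin(30.0°)) = 12.21 + j7.05 V
Step 2 — Sum components: V_total = 166.4 + j96.05 V.
Step 3 — Convert to polar: |V_total| = 192.1 V, ∠V_total = 30.0°.

V_total = 192.1∠30.0° V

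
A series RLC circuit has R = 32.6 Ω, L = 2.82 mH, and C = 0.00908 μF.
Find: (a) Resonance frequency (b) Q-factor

Step 1 — Resonance condition Im(Z)=0 gives ω₀ = 1/√(LC).
Step 2 — ω₀ = 1/√(0.00282·9.08e-09) = 1.976e+05 rad/s.
Step 3 — f₀ = ω₀/(2π) = 3.145e+04 Hz.
Step 4 — Series Q: Q = ω₀L/R = 1.976e+05·0.00282/32.6 = 17.09.

(a) f₀ = 3.145e+04 Hz  (b) Q = 17.09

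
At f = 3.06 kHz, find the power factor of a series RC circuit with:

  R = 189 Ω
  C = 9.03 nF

Step 1 — Angular frequency: ω = 2π·f = 2π·3060 = 1.923e+04 rad/s.
Step 2 — Component impedances:
  R: Z = R = 189 Ω
  C: Z = 1/(jωC) = -j/(ω·C) = 0 - j5760 Ω
Step 3 — Series combination: Z_total = R + C = 189 - j5760 Ω = 5763∠-88.1° Ω.
Step 4 — Power factor: PF = cos(φ) = Re(Z)/|Z| = 189/5763 = 0.0328.
Step 5 — Type: Im(Z) = -5760 ⇒ leading (phase φ = -88.1°).

PF = 0.0328 (leading, φ = -88.1°)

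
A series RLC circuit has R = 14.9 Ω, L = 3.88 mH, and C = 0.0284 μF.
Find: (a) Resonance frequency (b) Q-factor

Step 1 — Resonance condition Im(Z)=0 gives ω₀ = 1/√(LC).
Step 2 — ω₀ = 1/√(0.00388·2.84e-08) = 9.526e+04 rad/s.
Step 3 — f₀ = ω₀/(2π) = 1.516e+04 Hz.
Step 4 — Series Q: Q = ω₀L/R = 9.526e+04·0.00388/14.9 = 24.81.

(a) f₀ = 1.516e+04 Hz  (b) Q = 24.81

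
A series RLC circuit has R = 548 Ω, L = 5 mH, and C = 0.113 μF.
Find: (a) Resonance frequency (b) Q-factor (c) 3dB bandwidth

Step 1 — Resonance: ω₀ = 1/√(LC) = 1/√(0.005·1.13e-07) = 4.207e+04 rad/s.
Step 2 — f₀ = ω₀/(2π) = 6696 Hz.
Step 3 — Series Q: Q = ω₀L/R = 4.207e+04·0.005/548 = 0.3839.
Step 4 — Bandwidth: Δω = ω₀/Q = 1.096e+05 rad/s; BW = Δω/(2π) = 1.744e+04 Hz.

(a) f₀ = 6696 Hz  (b) Q = 0.3839  (c) BW = 1.744e+04 Hz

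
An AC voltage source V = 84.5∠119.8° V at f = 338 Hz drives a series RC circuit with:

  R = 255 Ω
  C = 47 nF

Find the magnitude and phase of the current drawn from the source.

Step 1 — Angular frequency: ω = 2π·f = 2π·338 = 2124 rad/s.
Step 2 — Component impedances:
  R: Z = R = 255 Ω
  C: Z = 1/(jωC) = -j/(ω·C) = 0 - j1.002e+04 Ω
Step 3 — Series combination: Z_total = R + C = 255 - j1.002e+04 Ω = 1.002e+04∠-88.5° Ω.
Step 4 — Source phasor: V = 84.5∠119.8° V = -41.99 + j73.33 V.
Step 5 — Ohm's law: I = V / Z_total = (-41.99 + j73.33) / (255 - j1.002e+04) = -0.007421 - j0.004003 A.
Step 6 — Convert to polar: |I| = 0.008432 A, ∠I = -151.7°.

I = 0.008432∠-151.7° A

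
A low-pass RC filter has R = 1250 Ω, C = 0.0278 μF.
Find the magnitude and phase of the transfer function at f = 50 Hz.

Step 1 — Angular frequency: ω = 2π·50 = 314.2 rad/s.
Step 2 — Transfer function: H(jω) = 1/(1 + jωRC).
Step 3 — Denominator: 1 + jωRC = 1 + j·314.2·1250·2.78e-08 = 1 + j0.01092.
Step 4 — H = 0.9999 - j0.01092.
Step 5 — Magnitude: |H| = 0.9999 (-0.0 dB); phase: φ = -0.6°.

|H| = 0.9999 (-0.0 dB), φ = -0.6°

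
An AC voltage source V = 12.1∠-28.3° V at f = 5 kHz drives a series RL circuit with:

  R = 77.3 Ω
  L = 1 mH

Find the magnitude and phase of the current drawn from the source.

Step 1 — Angular frequency: ω = 2π·f = 2π·5000 = 3.142e+04 rad/s.
Step 2 — Component impedances:
  R: Z = R = 77.3 Ω
  L: Z = jωL = j·3.142e+04·0.001 = 0 + j31.42 Ω
Step 3 — Series combination: Z_total = R + L = 77.3 + j31.42 Ω = 83.44∠22.1° Ω.
Step 4 — Source phasor: V = 12.1∠-28.3° V = 10.65 - j5.736 V.
Step 5 — Ohm's law: I = V / Z_total = (10.65 - j5.736) / (77.3 + j31.42) = 0.0924 - j0.1118 A.
Step 6 — Convert to polar: |I| = 0.145 A, ∠I = -50.4°.

I = 0.145∠-50.4° A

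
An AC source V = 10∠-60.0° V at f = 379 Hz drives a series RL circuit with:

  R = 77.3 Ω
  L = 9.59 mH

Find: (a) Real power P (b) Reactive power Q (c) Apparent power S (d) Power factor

Step 1 — Angular frequency: ω = 2π·f = 2π·379 = 2381 rad/s.
Step 2 — Component impedances:
  R: Z = R = 77.3 Ω
  L: Z = jωL = j·2381·0.00959 = 0 + j22.84 Ω
Step 3 — Series combination: Z_total = R + L = 77.3 + j22.84 Ω = 80.6∠16.5° Ω.
Step 4 — Source phasor: V = 10∠-60.0° V = 5 - j8.66 V.
Step 5 — Current: I = V / Z = 0.02905 - j0.1206 A = 0.1241∠-76.5° A.
Step 6 — Complex power: S = V·I* = 1.19 + j0.3515 VA.
Step 7 — Real power: P = Re(S) = 1.19 W.
Step 8 — Reactive power: Q = Im(S) = 0.3515 VAR.
Step 9 — Apparent power: |S| = 1.241 VA.
Step 10 — Power factor: PF = P/|S| = 0.959 (lagging).

(a) P = 1.19 W  (b) Q = 0.3515 VAR  (c) S = 1.241 VA  (d) PF = 0.959 (lagging)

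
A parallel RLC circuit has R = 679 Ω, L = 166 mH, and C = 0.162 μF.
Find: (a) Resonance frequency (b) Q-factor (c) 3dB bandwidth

Step 1 — Resonance: ω₀ = 1/√(LC) = 1/√(0.166·1.62e-07) = 6098 rad/s.
Step 2 — f₀ = ω₀/(2π) = 970.5 Hz.
Step 3 — Parallel Q: Q = R/(ω₀L) = 679/(6098·0.166) = 0.6708.
Step 4 — Bandwidth: Δω = ω₀/Q = 9091 rad/s; BW = Δω/(2π) = 1447 Hz.

(a) f₀ = 970.5 Hz  (b) Q = 0.6708  (c) BW = 1447 Hz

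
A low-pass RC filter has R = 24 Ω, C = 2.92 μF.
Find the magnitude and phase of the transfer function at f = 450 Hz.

Step 1 — Angular frequency: ω = 2π·450 = 2827 rad/s.
Step 2 — Transfer function: H(jω) = 1/(1 + jωRC).
Step 3 — Denominator: 1 + jωRC = 1 + j·2827·24·2.92e-06 = 1 + j0.1981.
Step 4 — H = 0.9622 - j0.1907.
Step 5 — Magnitude: |H| = 0.9809 (-0.2 dB); phase: φ = -11.2°.

|H| = 0.9809 (-0.2 dB), φ = -11.2°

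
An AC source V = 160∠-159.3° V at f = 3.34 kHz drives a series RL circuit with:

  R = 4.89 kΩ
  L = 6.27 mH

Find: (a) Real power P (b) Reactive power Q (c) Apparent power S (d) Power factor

Step 1 — Angular frequency: ω = 2π·f = 2π·3340 = 2.099e+04 rad/s.
Step 2 — Component impedances:
  R: Z = R = 4890 Ω
  L: Z = jωL = j·2.099e+04·0.00627 = 0 + j131.6 Ω
Step 3 — Series combination: Z_total = R + L = 4890 + j131.6 Ω = 4892∠1.5° Ω.
Step 4 — Source phasor: V = 160∠-159.3° V = -149.7 - j56.56 V.
Step 5 — Current: I = V / Z = -0.0309 - j0.01073 A = 0.03271∠-160.8° A.
Step 6 — Complex power: S = V·I* = 5.231 + j0.1408 VA.
Step 7 — Real power: P = Re(S) = 5.231 W.
Step 8 — Reactive power: Q = Im(S) = 0.1408 VAR.
Step 9 — Apparent power: |S| = 5.233 VA.
Step 10 — Power factor: PF = P/|S| = 0.9996 (lagging).

(a) P = 5.231 W  (b) Q = 0.1408 VAR  (c) S = 5.233 VA  (d) PF = 0.9996 (lagging)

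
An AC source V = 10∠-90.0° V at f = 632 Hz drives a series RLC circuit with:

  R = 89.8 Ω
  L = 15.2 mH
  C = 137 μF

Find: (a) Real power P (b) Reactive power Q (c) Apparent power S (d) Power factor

Step 1 — Angular frequency: ω = 2π·f = 2π·632 = 3971 rad/s.
Step 2 — Component impedances:
  R: Z = R = 89.8 Ω
  L: Z = jωL = j·3971·0.0152 = 0 + j60.36 Ω
  C: Z = 1/(jωC) = -j/(ω·C) = 0 - j1.838 Ω
Step 3 — Series combination: Z_total = R + L + C = 89.8 + j58.52 Ω = 107.2∠33.1° Ω.
Step 4 — Source phasor: V = 10∠-90.0° V = 0 - j10 V.
Step 5 — Current: I = V / Z = -0.05094 - j0.07816 A = 0.0933∠-123.1° A.
Step 6 — Complex power: S = V·I* = 0.7816 + j0.5094 VA.
Step 7 — Real power: P = Re(S) = 0.7816 W.
Step 8 — Reactive power: Q = Im(S) = 0.5094 VAR.
Step 9 — Apparent power: |S| = 0.933 VA.
Step 10 — Power factor: PF = P/|S| = 0.8378 (lagging).

(a) P = 0.7816 W  (b) Q = 0.5094 VAR  (c) S = 0.933 VA  (d) PF = 0.8378 (lagging)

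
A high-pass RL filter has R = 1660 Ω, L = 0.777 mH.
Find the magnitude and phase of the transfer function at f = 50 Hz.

Step 1 — Angular frequency: ω = 2π·50 = 314.2 rad/s.
Step 2 — Transfer function: H(jω) = jωL/(R + jωL).
Step 3 — Numerator jωL = j·0.2441; denominator R + jωL = 1660 + j0.2441.
Step 4 — H = 2.162e-08 + j0.000147.
Step 5 — Magnitude: |H| = 0.000147 (-76.7 dB); phase: φ = 90.0°.

|H| = 0.000147 (-76.7 dB), φ = 90.0°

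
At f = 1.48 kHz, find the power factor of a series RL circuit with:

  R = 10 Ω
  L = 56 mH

Step 1 — Angular frequency: ω = 2π·f = 2π·1480 = 9299 rad/s.
Step 2 — Component impedances:
  R: Z = R = 10 Ω
  L: Z = jωL = j·9299·0.056 = 0 + j520.8 Ω
Step 3 — Series combination: Z_total = R + L = 10 + j520.8 Ω = 520.8∠88.9° Ω.
Step 4 — Power factor: PF = cos(φ) = Re(Z)/|Z| = 10/520.8 = 0.0192.
Step 5 — Type: Im(Z) = 520.8 ⇒ lagging (phase φ = 88.9°).

PF = 0.0192 (lagging, φ = 88.9°)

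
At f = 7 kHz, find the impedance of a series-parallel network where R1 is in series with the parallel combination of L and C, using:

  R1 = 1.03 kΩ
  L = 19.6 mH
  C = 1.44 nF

Step 1 — Angular frequency: ω = 2π·f = 2π·7000 = 4.398e+04 rad/s.
Step 2 — Component impedances:
  R1: Z = R = 1030 Ω
  L: Z = jωL = j·4.398e+04·0.0196 = 0 + j862.1 Ω
  C: Z = 1/(jωC) = -j/(ω·C) = 0 - j1.579e+04 Ω
Step 3 — Parallel branch: L || C = 1/(1/L + 1/C) = 0 + j911.8 Ω.
Step 4 — Series with R1: Z_total = R1 + (L || C) = 1030 + j911.8 Ω = 1376∠41.5° Ω.

Z = 1030 + j911.8 Ω = 1376∠41.5° Ω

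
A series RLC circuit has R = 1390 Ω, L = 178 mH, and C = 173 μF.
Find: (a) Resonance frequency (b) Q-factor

Step 1 — Resonance condition Im(Z)=0 gives ω₀ = 1/√(LC).
Step 2 — ω₀ = 1/√(0.178·0.000173) = 180.2 rad/s.
Step 3 — f₀ = ω₀/(2π) = 28.68 Hz.
Step 4 — Series Q: Q = ω₀L/R = 180.2·0.178/1390 = 0.02308.

(a) f₀ = 28.68 Hz  (b) Q = 0.02308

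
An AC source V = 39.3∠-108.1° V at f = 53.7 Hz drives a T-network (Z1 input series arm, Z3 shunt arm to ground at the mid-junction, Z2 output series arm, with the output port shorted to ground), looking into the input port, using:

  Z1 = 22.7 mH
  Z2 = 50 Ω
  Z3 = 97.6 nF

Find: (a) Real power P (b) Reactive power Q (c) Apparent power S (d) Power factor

Step 1 — Angular frequency: ω = 2π·f = 2π·53.7 = 337.4 rad/s.
Step 2 — Component impedances:
  Z1: Z = jωL = j·337.4·0.0227 = 0 + j7.659 Ω
  Z2: Z = R = 50 Ω
  Z3: Z = 1/(jωC) = -j/(ω·C) = 0 - j3.037e+04 Ω
Step 3 — With the output port shorted to ground, the output series arm Z2 runs from the junction to ground; the shunt arm Z3 also runs from the junction to ground. They appear in parallel: Z3 || Z2 = 50 - j0.08233 Ω.
Step 4 — Series with input arm Z1: Z_in = Z1 + (Z3 || Z2) = 50 + j7.577 Ω = 50.57∠8.6° Ω.
Step 5 — Source phasor: V = 39.3∠-108.1° V = -12.21 - j37.36 V.
Step 6 — Current: I = V / Z = -0.3494 - j0.6942 A = 0.7771∠-116.7° A.
Step 7 — Complex power: S = V·I* = 30.2 + j4.576 VA.
Step 8 — Real power: P = Re(S) = 30.2 W.
Step 9 — Reactive power: Q = Im(S) = 4.576 VAR.
Step 10 — Apparent power: |S| = 30.54 VA.
Step 11 — Power factor: PF = P/|S| = 0.9887 (lagging).

(a) P = 30.2 W  (b) Q = 4.576 VAR  (c) S = 30.54 VA  (d) PF = 0.9887 (lagging)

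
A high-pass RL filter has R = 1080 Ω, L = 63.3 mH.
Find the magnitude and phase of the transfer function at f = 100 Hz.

Step 1 — Angular frequency: ω = 2π·100 = 628.3 rad/s.
Step 2 — Transfer function: H(jω) = jωL/(R + jωL).
Step 3 — Numerator jωL = j·39.77; denominator R + jωL = 1080 + j39.77.
Step 4 — H = 0.001354 + j0.03678.
Step 5 — Magnitude: |H| = 0.0368 (-28.7 dB); phase: φ = 87.9°.

|H| = 0.0368 (-28.7 dB), φ = 87.9°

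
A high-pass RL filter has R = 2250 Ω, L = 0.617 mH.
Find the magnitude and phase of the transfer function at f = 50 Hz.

Step 1 — Angular frequency: ω = 2π·50 = 314.2 rad/s.
Step 2 — Transfer function: H(jω) = jωL/(R + jωL).
Step 3 — Numerator jωL = j·0.1938; denominator R + jωL = 2250 + j0.1938.
Step 4 — H = 7.422e-09 + j8.615e-05.
Step 5 — Magnitude: |H| = 8.615e-05 (-81.3 dB); phase: φ = 90.0°.

|H| = 8.615e-05 (-81.3 dB), φ = 90.0°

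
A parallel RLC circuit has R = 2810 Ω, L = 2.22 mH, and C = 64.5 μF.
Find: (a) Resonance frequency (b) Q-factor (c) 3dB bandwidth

Step 1 — Resonance: ω₀ = 1/√(LC) = 1/√(0.00222·6.45e-05) = 2643 rad/s.
Step 2 — f₀ = ω₀/(2π) = 420.6 Hz.
Step 3 — Parallel Q: Q = R/(ω₀L) = 2810/(2643·0.00222) = 479.
Step 4 — Bandwidth: Δω = ω₀/Q = 5.517 rad/s; BW = Δω/(2π) = 0.8781 Hz.

(a) f₀ = 420.6 Hz  (b) Q = 479  (c) BW = 0.8781 Hz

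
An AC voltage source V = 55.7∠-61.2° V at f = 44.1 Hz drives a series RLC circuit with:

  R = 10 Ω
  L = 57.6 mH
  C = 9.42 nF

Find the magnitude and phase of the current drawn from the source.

Step 1 — Angular frequency: ω = 2π·f = 2π·44.1 = 277.1 rad/s.
Step 2 — Component impedances:
  R: Z = R = 10 Ω
  L: Z = jωL = j·277.1·0.0576 = 0 + j15.96 Ω
  C: Z = 1/(jωC) = -j/(ω·C) = 0 - j3.831e+05 Ω
Step 3 — Series combination: Z_total = R + L + C = 10 - j3.831e+05 Ω = 3.831e+05∠-90.0° Ω.
Step 4 — Source phasor: V = 55.7∠-61.2° V = 26.83 - j48.81 V.
Step 5 — Ohm's law: I = V / Z_total = (26.83 - j48.81) / (10 - j3.831e+05) = 0.0001274 + j7.004e-05 A.
Step 6 — Convert to polar: |I| = 0.0001454 A, ∠I = 28.8°.

I = 0.0001454∠28.8° A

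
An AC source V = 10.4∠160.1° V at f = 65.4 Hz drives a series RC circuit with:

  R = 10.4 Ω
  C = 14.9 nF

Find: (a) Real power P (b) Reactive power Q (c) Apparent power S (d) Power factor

Step 1 — Angular frequency: ω = 2π·f = 2π·65.4 = 410.9 rad/s.
Step 2 — Component impedances:
  R: Z = R = 10.4 Ω
  C: Z = 1/(jωC) = -j/(ω·C) = 0 - j1.633e+05 Ω
Step 3 — Series combination: Z_total = R + C = 10.4 - j1.633e+05 Ω = 1.633e+05∠-90.0° Ω.
Step 4 — Source phasor: V = 10.4∠160.1° V = -9.779 + j3.54 V.
Step 5 — Current: I = V / Z = -2.168e-05 - j5.987e-05 A = 6.368e-05∠-109.9° A.
Step 6 — Complex power: S = V·I* = 4.217e-08 - j0.0006622 VA.
Step 7 — Real power: P = Re(S) = 4.217e-08 W.
Step 8 — Reactive power: Q = Im(S) = -0.0006622 VAR.
Step 9 — Apparent power: |S| = 0.0006622 VA.
Step 10 — Power factor: PF = P/|S| = 6.368e-05 (leading).

(a) P = 4.217e-08 W  (b) Q = -0.0006622 VAR  (c) S = 0.0006622 VA  (d) PF = 6.368e-05 (leading)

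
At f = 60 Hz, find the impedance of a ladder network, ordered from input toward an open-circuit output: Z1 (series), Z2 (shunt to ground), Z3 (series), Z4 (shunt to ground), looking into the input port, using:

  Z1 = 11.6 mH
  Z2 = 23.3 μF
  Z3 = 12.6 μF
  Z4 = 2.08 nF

Step 1 — Angular frequency: ω = 2π·f = 2π·60 = 377 rad/s.
Step 2 — Component impedances:
  Z1: Z = jωL = j·377·0.0116 = 0 + j4.373 Ω
  Z2: Z = 1/(jωC) = -j/(ω·C) = 0 - j113.8 Ω
  Z3: Z = 1/(jωC) = -j/(ω·C) = 0 - j210.5 Ω
  Z4: Z = 1/(jωC) = -j/(ω·C) = 0 - j1.275e+06 Ω
Step 3 — Ladder network (open output): work backward from the far end, alternating series and parallel combinations. Z_in = 0 - j109.5 Ω = 109.5∠-90.0° Ω.

Z = 0 - j109.5 Ω = 109.5∠-90.0° Ω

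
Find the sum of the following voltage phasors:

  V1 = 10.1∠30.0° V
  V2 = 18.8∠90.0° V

Step 1 — Convert each phasor to rectangular form:
  V1 = 10.1·(cos(30.0°) + j·sin(30.0°)) = 8.747 + j5.05 V
  V2 = 18.8·(cos(90.0°) + j·sin(90.0°)) = 0 + j18.8 V
Step 2 — Sum components: V_total = 8.747 + j23.85 V.
Step 3 — Convert to polar: |V_total| = 25.4 V, ∠V_total = 69.9°.

V_total = 25.4∠69.9° V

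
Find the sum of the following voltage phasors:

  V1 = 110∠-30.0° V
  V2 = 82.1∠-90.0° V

Step 1 — Convert each phasor to rectangular form:
  V1 = 110·(cos(-30.0°) + j·sin(-30.0°)) = 95.26 - j55 V
  V2 = 82.1·(cos(-90.0°) + j·sin(-90.0°)) = 0 - j82.1 V
Step 2 — Sum components: V_total = 95.26 - j137.1 V.
Step 3 — Convert to polar: |V_total| = 166.9 V, ∠V_total = -55.2°.

V_total = 166.9∠-55.2° V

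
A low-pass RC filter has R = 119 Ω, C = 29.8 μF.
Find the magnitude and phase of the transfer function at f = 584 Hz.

Step 1 — Angular frequency: ω = 2π·584 = 3669 rad/s.
Step 2 — Transfer function: H(jω) = 1/(1 + jωRC).
Step 3 — Denominator: 1 + jωRC = 1 + j·3669·119·2.98e-05 = 1 + j13.01.
Step 4 — H = 0.005871 - j0.0764.
Step 5 — Magnitude: |H| = 0.07662 (-22.3 dB); phase: φ = -85.6°.

|H| = 0.07662 (-22.3 dB), φ = -85.6°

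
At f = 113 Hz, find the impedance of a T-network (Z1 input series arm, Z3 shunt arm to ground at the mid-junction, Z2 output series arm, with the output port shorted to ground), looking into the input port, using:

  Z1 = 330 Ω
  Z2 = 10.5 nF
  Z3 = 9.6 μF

Step 1 — Angular frequency: ω = 2π·f = 2π·113 = 710 rad/s.
Step 2 — Component impedances:
  Z1: Z = R = 330 Ω
  Z2: Z = 1/(jωC) = -j/(ω·C) = 0 - j1.341e+05 Ω
  Z3: Z = 1/(jωC) = -j/(ω·C) = 0 - j146.7 Ω
Step 3 — With the output port shorted to ground, the output series arm Z2 runs from the junction to ground; the shunt arm Z3 also runs from the junction to ground. They appear in parallel: Z3 || Z2 = 0 - j146.6 Ω.
Step 4 — Series with input arm Z1: Z_in = Z1 + (Z3 || Z2) = 330 - j146.6 Ω = 361.1∠-23.9° Ω.

Z = 330 - j146.6 Ω = 361.1∠-23.9° Ω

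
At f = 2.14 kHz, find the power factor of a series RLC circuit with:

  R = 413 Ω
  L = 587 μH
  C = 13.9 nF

Step 1 — Angular frequency: ω = 2π·f = 2π·2140 = 1.345e+04 rad/s.
Step 2 — Component impedances:
  R: Z = R = 413 Ω
  L: Z = jωL = j·1.345e+04·0.000587 = 0 + j7.893 Ω
  C: Z = 1/(jωC) = -j/(ω·C) = 0 - j5350 Ω
Step 3 — Series combination: Z_total = R + L + C = 413 - j5343 Ω = 5359∠-85.6° Ω.
Step 4 — Power factor: PF = cos(φ) = Re(Z)/|Z| = 413/5359 = 0.07707.
Step 5 — Type: Im(Z) = -5343 ⇒ leading (phase φ = -85.6°).

PF = 0.07707 (leading, φ = -85.6°)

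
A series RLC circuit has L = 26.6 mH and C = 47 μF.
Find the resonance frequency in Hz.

Step 1 — Resonance condition Im(Z)=0 gives ω₀ = 1/√(LC).
Step 2 — ω₀ = 1/√(0.0266·4.7e-05) = 894.4 rad/s.
Step 3 — f₀ = ω₀/(2π) = 142.3 Hz.

f₀ = 142.3 Hz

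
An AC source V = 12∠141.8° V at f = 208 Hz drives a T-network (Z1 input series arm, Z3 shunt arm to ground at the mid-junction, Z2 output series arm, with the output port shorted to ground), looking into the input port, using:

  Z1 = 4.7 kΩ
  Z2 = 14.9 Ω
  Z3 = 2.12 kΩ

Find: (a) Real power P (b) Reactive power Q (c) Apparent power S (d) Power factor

Step 1 — Angular frequency: ω = 2π·f = 2π·208 = 1307 rad/s.
Step 2 — Component impedances:
  Z1: Z = R = 4700 Ω
  Z2: Z = R = 14.9 Ω
  Z3: Z = R = 2120 Ω
Step 3 — With the output port shorted to ground, the output series arm Z2 runs from the junction to ground; the shunt arm Z3 also runs from the junction to ground. They appear in parallel: Z3 || Z2 = 14.8 Ω.
Step 4 — Series with input arm Z1: Z_in = Z1 + (Z3 || Z2) = 4715 Ω = 4715∠0.0° Ω.
Step 5 — Source phasor: V = 12∠141.8° V = -9.43 + j7.421 V.
Step 6 — Current: I = V / Z = -0.002 + j0.001574 A = 0.002545∠141.8° A.
Step 7 — Complex power: S = V·I* = 0.03054 VA.
Step 8 — Real power: P = Re(S) = 0.03054 W.
Step 9 — Reactive power: Q = Im(S) = 0 VAR.
Step 10 — Apparent power: |S| = 0.03054 VA.
Step 11 — Power factor: PF = P/|S| = 1 (unity).

(a) P = 0.03054 W  (b) Q = 0 VAR  (c) S = 0.03054 VA  (d) PF = 1 (unity)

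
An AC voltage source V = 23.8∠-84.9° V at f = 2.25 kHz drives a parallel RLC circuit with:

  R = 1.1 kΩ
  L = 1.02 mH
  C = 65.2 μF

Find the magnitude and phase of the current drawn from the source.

Step 1 — Angular frequency: ω = 2π·f = 2π·2250 = 1.414e+04 rad/s.
Step 2 — Component impedances:
  R: Z = R = 1100 Ω
  L: Z = jωL = j·1.414e+04·0.00102 = 0 + j14.42 Ω
  C: Z = 1/(jωC) = -j/(ω·C) = 0 - j1.085 Ω
Step 3 — Parallel combination: 1/Z_total = 1/R + 1/L + 1/C; Z_total = 0.001251 - j1.173 Ω = 1.173∠-89.9° Ω.
Step 4 — Source phasor: V = 23.8∠-84.9° V = 2.116 - j23.71 V.
Step 5 — Ohm's law: I = V / Z_total = (2.116 - j23.71) / (0.001251 - j1.173) = 20.21 + j1.782 A.
Step 6 — Convert to polar: |I| = 20.29 A, ∠I = 5.0°.

I = 20.29∠5.0° A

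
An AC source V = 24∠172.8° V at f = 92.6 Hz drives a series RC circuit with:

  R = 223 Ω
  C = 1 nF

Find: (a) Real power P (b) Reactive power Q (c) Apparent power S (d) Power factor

Step 1 — Angular frequency: ω = 2π·f = 2π·92.6 = 581.8 rad/s.
Step 2 — Component impedances:
  R: Z = R = 223 Ω
  C: Z = 1/(jωC) = -j/(ω·C) = 0 - j1.719e+06 Ω
Step 3 — Series combination: Z_total = R + C = 223 - j1.719e+06 Ω = 1.719e+06∠-90.0° Ω.
Step 4 — Source phasor: V = 24∠172.8° V = -23.81 + j3.008 V.
Step 5 — Current: I = V / Z = -1.752e-06 - j1.385e-05 A = 1.396e-05∠-97.2° A.
Step 6 — Complex power: S = V·I* = 4.348e-08 - j0.0003351 VA.
Step 7 — Real power: P = Re(S) = 4.348e-08 W.
Step 8 — Reactive power: Q = Im(S) = -0.0003351 VAR.
Step 9 — Apparent power: |S| = 0.0003351 VA.
Step 10 — Power factor: PF = P/|S| = 0.0001297 (leading).

(a) P = 4.348e-08 W  (b) Q = -0.0003351 VAR  (c) S = 0.0003351 VA  (d) PF = 0.0001297 (leading)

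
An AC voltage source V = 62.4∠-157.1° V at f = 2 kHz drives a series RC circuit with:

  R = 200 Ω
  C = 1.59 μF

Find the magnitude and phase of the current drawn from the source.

Step 1 — Angular frequency: ω = 2π·f = 2π·2000 = 1.257e+04 rad/s.
Step 2 — Component impedances:
  R: Z = R = 200 Ω
  C: Z = 1/(jωC) = -j/(ω·C) = 0 - j50.05 Ω
Step 3 — Series combination: Z_total = R + C = 200 - j50.05 Ω = 206.2∠-14.0° Ω.
Step 4 — Source phasor: V = 62.4∠-157.1° V = -57.48 - j24.28 V.
Step 5 — Ohm's law: I = V / Z_total = (-57.48 - j24.28) / (200 - j50.05) = -0.2419 - j0.1819 A.
Step 6 — Convert to polar: |I| = 0.3027 A, ∠I = -143.1°.

I = 0.3027∠-143.1° A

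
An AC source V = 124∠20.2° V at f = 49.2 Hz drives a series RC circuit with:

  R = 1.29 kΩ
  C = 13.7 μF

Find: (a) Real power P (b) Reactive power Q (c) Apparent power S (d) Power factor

Step 1 — Angular frequency: ω = 2π·f = 2π·49.2 = 309.1 rad/s.
Step 2 — Component impedances:
  R: Z = R = 1290 Ω
  C: Z = 1/(jωC) = -j/(ω·C) = 0 - j236.1 Ω
Step 3 — Series combination: Z_total = R + C = 1290 - j236.1 Ω = 1311∠-10.4° Ω.
Step 4 — Source phasor: V = 124∠20.2° V = 116.4 + j42.82 V.
Step 5 — Current: I = V / Z = 0.08141 + j0.04809 A = 0.09455∠30.6° A.
Step 6 — Complex power: S = V·I* = 11.53 - j2.111 VA.
Step 7 — Real power: P = Re(S) = 11.53 W.
Step 8 — Reactive power: Q = Im(S) = -2.111 VAR.
Step 9 — Apparent power: |S| = 11.72 VA.
Step 10 — Power factor: PF = P/|S| = 0.9837 (leading).

(a) P = 11.53 W  (b) Q = -2.111 VAR  (c) S = 11.72 VA  (d) PF = 0.9837 (leading)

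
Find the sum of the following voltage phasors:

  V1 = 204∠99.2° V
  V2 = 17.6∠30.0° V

Step 1 — Convert each phasor to rectangular form:
  V1 = 204·(cos(99.2°) + j·sin(99.2°)) = -32.62 + j201.4 V
  V2 = 17.6·(cos(30.0°) + j·sin(30.0°)) = 15.24 + j8.8 V
Step 2 — Sum components: V_total = -17.37 + j210.2 V.
Step 3 — Convert to polar: |V_total| = 210.9 V, ∠V_total = 94.7°.

V_total = 210.9∠94.7° V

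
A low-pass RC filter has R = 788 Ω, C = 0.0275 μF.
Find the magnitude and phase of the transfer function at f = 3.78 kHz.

Step 1 — Angular frequency: ω = 2π·3780 = 2.375e+04 rad/s.
Step 2 — Transfer function: H(jω) = 1/(1 + jωRC).
Step 3 — Denominator: 1 + jωRC = 1 + j·2.375e+04·788·2.75e-08 = 1 + j0.5147.
Step 4 — H = 0.7906 - j0.4069.
Step 5 — Magnitude: |H| = 0.8891 (-1.0 dB); phase: φ = -27.2°.

|H| = 0.8891 (-1.0 dB), φ = -27.2°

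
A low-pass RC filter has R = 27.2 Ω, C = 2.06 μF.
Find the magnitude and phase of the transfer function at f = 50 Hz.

Step 1 — Angular frequency: ω = 2π·50 = 314.2 rad/s.
Step 2 — Transfer function: H(jω) = 1/(1 + jωRC).
Step 3 — Denominator: 1 + jωRC = 1 + j·314.2·27.2·2.06e-06 = 1 + j0.0176.
Step 4 — H = 0.9997 - j0.0176.
Step 5 — Magnitude: |H| = 0.9998 (-0.0 dB); phase: φ = -1.0°.

|H| = 0.9998 (-0.0 dB), φ = -1.0°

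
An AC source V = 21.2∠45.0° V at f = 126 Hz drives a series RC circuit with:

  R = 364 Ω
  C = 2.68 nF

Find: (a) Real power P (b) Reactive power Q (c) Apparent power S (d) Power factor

Step 1 — Angular frequency: ω = 2π·f = 2π·126 = 791.7 rad/s.
Step 2 — Component impedances:
  R: Z = R = 364 Ω
  C: Z = 1/(jωC) = -j/(ω·C) = 0 - j4.713e+05 Ω
Step 3 — Series combination: Z_total = R + C = 364 - j4.713e+05 Ω = 4.713e+05∠-90.0° Ω.
Step 4 — Source phasor: V = 21.2∠45.0° V = 14.99 + j14.99 V.
Step 5 — Current: I = V / Z = -3.178e-05 + j3.183e-05 A = 4.498e-05∠135.0° A.
Step 6 — Complex power: S = V·I* = 7.364e-07 - j0.0009536 VA.
Step 7 — Real power: P = Re(S) = 7.364e-07 W.
Step 8 — Reactive power: Q = Im(S) = -0.0009536 VAR.
Step 9 — Apparent power: |S| = 0.0009536 VA.
Step 10 — Power factor: PF = P/|S| = 0.0007723 (leading).

(a) P = 7.364e-07 W  (b) Q = -0.0009536 VAR  (c) S = 0.0009536 VA  (d) PF = 0.0007723 (leading)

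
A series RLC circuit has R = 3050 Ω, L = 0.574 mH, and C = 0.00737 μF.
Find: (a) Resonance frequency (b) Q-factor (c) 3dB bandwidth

Step 1 — Resonance: ω₀ = 1/√(LC) = 1/√(0.000574·7.37e-09) = 4.862e+05 rad/s.
Step 2 — f₀ = ω₀/(2π) = 7.738e+04 Hz.
Step 3 — Series Q: Q = ω₀L/R = 4.862e+05·0.000574/3050 = 0.0915.
Step 4 — Bandwidth: Δω = ω₀/Q = 5.314e+06 rad/s; BW = Δω/(2π) = 8.457e+05 Hz.

(a) f₀ = 7.738e+04 Hz  (b) Q = 0.0915  (c) BW = 8.457e+05 Hz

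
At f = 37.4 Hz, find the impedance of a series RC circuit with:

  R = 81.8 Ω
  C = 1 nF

Step 1 — Angular frequency: ω = 2π·f = 2π·37.4 = 235 rad/s.
Step 2 — Component impedances:
  R: Z = R = 81.8 Ω
  C: Z = 1/(jωC) = -j/(ω·C) = 0 - j4.255e+06 Ω
Step 3 — Series combination: Z_total = R + C = 81.8 - j4.255e+06 Ω = 4.255e+06∠-90.0° Ω.

Z = 81.8 - j4.255e+06 Ω = 4.255e+06∠-90.0° Ω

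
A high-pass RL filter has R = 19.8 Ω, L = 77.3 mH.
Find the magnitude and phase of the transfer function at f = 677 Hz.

Step 1 — Angular frequency: ω = 2π·677 = 4254 rad/s.
Step 2 — Transfer function: H(jω) = jωL/(R + jωL).
Step 3 — Numerator jωL = j·328.8; denominator R + jωL = 19.8 + j328.8.
Step 4 — H = 0.9964 + j0.06.
Step 5 — Magnitude: |H| = 0.9982 (-0.0 dB); phase: φ = 3.4°.

|H| = 0.9982 (-0.0 dB), φ = 3.4°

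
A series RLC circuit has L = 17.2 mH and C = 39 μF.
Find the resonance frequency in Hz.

Step 1 — Resonance condition Im(Z)=0 gives ω₀ = 1/√(LC).
Step 2 — ω₀ = 1/√(0.0172·3.9e-05) = 1221 rad/s.
Step 3 — f₀ = ω₀/(2π) = 194.3 Hz.

f₀ = 194.3 Hz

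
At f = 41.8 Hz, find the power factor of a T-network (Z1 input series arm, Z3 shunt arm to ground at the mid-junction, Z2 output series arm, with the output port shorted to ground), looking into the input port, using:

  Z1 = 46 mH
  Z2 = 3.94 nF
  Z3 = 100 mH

Step 1 — Angular frequency: ω = 2π·f = 2π·41.8 = 262.6 rad/s.
Step 2 — Component impedances:
  Z1: Z = jωL = j·262.6·0.046 = 0 + j12.08 Ω
  Z2: Z = 1/(jωC) = -j/(ω·C) = 0 - j9.664e+05 Ω
  Z3: Z = jωL = j·262.6·0.1 = 0 + j26.26 Ω
Step 3 — With the output port shorted to ground, the output series arm Z2 runs from the junction to ground; the shunt arm Z3 also runs from the junction to ground. They appear in parallel: Z3 || Z2 = 0 + j26.26 Ω.
Step 4 — Series with input arm Z1: Z_in = Z1 + (Z3 || Z2) = 0 + j38.35 Ω = 38.35∠90.0° Ω.
Step 5 — Power factor: PF = cos(φ) = Re(Z)/|Z| = 0/38.35 = 0.
Step 6 — Type: Im(Z) = 38.35 ⇒ lagging (phase φ = 90.0°).

PF = 0 (lagging, φ = 90.0°)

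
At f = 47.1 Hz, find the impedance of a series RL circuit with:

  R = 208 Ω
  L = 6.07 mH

Step 1 — Angular frequency: ω = 2π·f = 2π·47.1 = 295.9 rad/s.
Step 2 — Component impedances:
  R: Z = R = 208 Ω
  L: Z = jωL = j·295.9·0.00607 = 0 + j1.796 Ω
Step 3 — Series combination: Z_total = R + L = 208 + j1.796 Ω = 208∠0.5° Ω.

Z = 208 + j1.796 Ω = 208∠0.5° Ω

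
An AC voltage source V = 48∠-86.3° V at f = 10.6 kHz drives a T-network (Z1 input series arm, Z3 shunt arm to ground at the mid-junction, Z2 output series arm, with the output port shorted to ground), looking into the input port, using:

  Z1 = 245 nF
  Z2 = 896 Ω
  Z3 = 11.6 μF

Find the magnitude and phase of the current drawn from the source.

Step 1 — Angular frequency: ω = 2π·f = 2π·1.06e+04 = 6.66e+04 rad/s.
Step 2 — Component impedances:
  Z1: Z = 1/(jωC) = -j/(ω·C) = 0 - j61.28 Ω
  Z2: Z = R = 896 Ω
  Z3: Z = 1/(jωC) = -j/(ω·C) = 0 - j1.294 Ω
Step 3 — With the output port shorted to ground, the output series arm Z2 runs from the junction to ground; the shunt arm Z3 also runs from the junction to ground. They appear in parallel: Z3 || Z2 = 0.00187 - j1.294 Ω.
Step 4 — Series with input arm Z1: Z_in = Z1 + (Z3 || Z2) = 0.00187 - j62.58 Ω = 62.58∠-90.0° Ω.
Step 5 — Source phasor: V = 48∠-86.3° V = 3.098 - j47.9 V.
Step 6 — Ohm's law: I = V / Z_total = (3.098 - j47.9) / (0.00187 - j62.58) = 0.7654 + j0.04948 A.
Step 7 — Convert to polar: |I| = 0.767 A, ∠I = 3.7°.

I = 0.767∠3.7° A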